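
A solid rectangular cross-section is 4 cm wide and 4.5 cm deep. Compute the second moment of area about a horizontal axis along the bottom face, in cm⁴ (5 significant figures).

I_base ≈ 121.50 cm⁴

The section: 4 × 4.5, A = 18 cm², y = 2.25 cm, Ī = 30.375 cm⁴.
Transfer it to a horizontal axis along the bottom face using Ī + A·d² with d = y − 0:
  the section: d = 2.25 cm → contributes +121.5 cm⁴
Total I = 121.5 cm⁴.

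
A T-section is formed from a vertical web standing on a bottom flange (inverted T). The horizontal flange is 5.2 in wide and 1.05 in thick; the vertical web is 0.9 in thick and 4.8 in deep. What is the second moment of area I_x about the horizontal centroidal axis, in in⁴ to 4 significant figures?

I_x ≈ 29.43 in⁴

Treat the section as a set of non-overlapping primitives; coordinates are from the bounding-box lower-left.
Flange: 5.2 × 1.05, A = 5.46 in², y = 0.525 in, Ī = 0.501638 in⁴.
Web: 0.9 × 4.8, A = 4.32 in², y = 3.45 in, Ī = 8.2944 in⁴.
Centroid: ȳ = ΣA·y / ΣA = 1.81702 in.
Transfer each piece to the horizontal centroidal axis using Ī + A·d² with d = y − 1.81702:
  flange: d = -1.29202 in → contributes +9.61617 in⁴
  web: d = 1.63298 in → contributes +19.8142 in⁴
Total I = 29.4303 in⁴.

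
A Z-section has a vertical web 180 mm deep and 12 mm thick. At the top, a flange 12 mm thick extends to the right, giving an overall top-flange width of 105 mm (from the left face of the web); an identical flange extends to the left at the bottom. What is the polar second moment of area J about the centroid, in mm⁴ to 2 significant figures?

Treat the section as a set of non-overlapping primitives; coordinates are from the bounding-box lower-left.
Web: 12 × 180, A = 2 160 mm², y = 90 mm, Ī = 5 832 000 mm⁴.
Top flange (beyond web): 93 × 12, A = 1 116 mm², y = 174 mm, Ī = 13 392 mm⁴.
Bottom flange (beyond web): 93 × 12, A = 1 116 mm², y = 6 mm, Ī = 13 392 mm⁴.
Centroid: ȳ = ΣA·y / ΣA = 90 mm.
Transfer each piece to the centroidal x-axis using Ī + A·d² with d = y − 90:
  web: d = 0 mm → contributes +5 832 000 mm⁴
  top flange (beyond web): d = 84 mm → contributes +7 887 888 mm⁴
  bottom flange (beyond web): d = -84 mm → contributes +7 887 888 mm⁴
Total I = 21 607 776 mm⁴.
For the y-axis: x̄ = 99 mm.
Repeating about the centroidal y-axis gives I_y = 7 786 584 mm⁴.
Polar second moment: J = I_x + I_y = 29 394 360 mm⁴.

J ≈ 2.9 × 10⁷ mm⁴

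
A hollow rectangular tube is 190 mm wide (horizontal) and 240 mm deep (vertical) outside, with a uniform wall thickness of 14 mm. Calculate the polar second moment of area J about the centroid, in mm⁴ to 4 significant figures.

J ≈ 1.523 × 10⁸ mm⁴

Break the section into simple shapes (no overlaps), measuring from the bottom-left corner of the bounding box.
Outer rectangle: 190 × 240, A = 45 600 mm², y = 120 mm, Ī = 218 880 000 mm⁴.
Inner void (subtracted): 162 × 212, A = 34 344 mm², y = 120 mm, Ī = 128 629 728 mm⁴.
By symmetry the centroid is at mid-height, ȳ = 120 mm.
All pieces are centred on the centroidal x-axis, so I = ΣĪ (holes subtracted) = 90 250 272 mm⁴.
Repeating about the centroidal y-axis gives I_y = 62 069 672 mm⁴.
Polar second moment: J = I_x + I_y = 152 319 944 mm⁴.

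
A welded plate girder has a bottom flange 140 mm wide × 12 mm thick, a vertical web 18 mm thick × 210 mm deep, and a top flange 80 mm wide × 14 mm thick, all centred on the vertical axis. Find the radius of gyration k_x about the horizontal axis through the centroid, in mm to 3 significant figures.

k_x ≈ 85.5 mm

Treat the section as a set of non-overlapping primitives; coordinates are from the bounding-box lower-left.
Bottom plate: 140 × 12, A = 1 680 mm², y = 6 mm, Ī = 20 160 mm⁴.
Web plate: 18 × 210, A = 3 780 mm², y = 117 mm, Ī = 13 891 500 mm⁴.
Top plate: 80 × 14, A = 1 120 mm², y = 229 mm, Ī = 18 293 mm⁴.
Centroid: ȳ = ΣA·y / ΣA = 107.72 mm.
Transfer each piece to the horizontal axis through the centroid using Ī + A·d² with d = y − 107.72:
  bottom plate: d = -101.72 mm → contributes +17 404 214 mm⁴
  web plate: d = 9.2766 mm → contributes +14 216 789 mm⁴
  top plate: d = 121.28 mm → contributes +16 491 268 mm⁴
Total I = 48 112 270 mm⁴.
Radius of gyration: k = √(I/A) = √(48 112 270 / 6 580) = 85.51 mm.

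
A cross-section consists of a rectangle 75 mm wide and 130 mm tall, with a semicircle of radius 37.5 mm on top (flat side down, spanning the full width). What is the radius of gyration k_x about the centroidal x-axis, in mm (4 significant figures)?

k_x ≈ 46.39 mm

Decompose the section into non-overlapping parts with the origin at the bottom-left of its bounding rectangle.
Rectangular body: 75 × 130, A = 9 750 mm², y = 65 mm, Ī = 13 731 250 mm⁴.
Semicircular cap: semicircle r = 37.5, A = 2208.93 mm², y = 145.915 mm, Ī = 217 049 mm⁴.
Centroid: ȳ = ΣA·y / ΣA = 79.9459 mm.
Transfer each piece to the centroidal x-axis using Ī + A·d² with d = y − 79.9459:
  rectangular body: d = -14.9459 mm → contributes +15 909 201 mm⁴
  semicircular cap: d = 65.9696 mm → contributes +9 830 298 mm⁴
Total I = 25 739 499 mm⁴.
Radius of gyration: k = √(I/A) = √(25 739 499 / 11958.9) = 46.3931 mm.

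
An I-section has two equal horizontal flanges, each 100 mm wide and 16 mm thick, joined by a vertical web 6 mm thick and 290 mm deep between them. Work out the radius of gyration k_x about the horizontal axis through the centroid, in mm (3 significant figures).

k_x ≈ 133 mm

Break the section into simple shapes (no overlaps), measuring from the bottom-left corner of the bounding box.
Bottom flange: 100 × 16, A = 1 600 mm², y = 8 mm, Ī = 34 133 mm⁴.
Web: 6 × 290, A = 1 740 mm², y = 161 mm, Ī = 12 194 500 mm⁴.
Top flange: 100 × 16, A = 1 600 mm², y = 314 mm, Ī = 34 133 mm⁴.
By symmetry the centroid is at mid-height, ȳ = 161 mm.
Transfer each piece to the horizontal axis through the centroid using Ī + A·d² with d = y − 161:
  bottom flange: d = -153 mm → contributes +37 488 533 mm⁴
  web: d = 0 mm → contributes +12 194 500 mm⁴
  top flange: d = 153 mm → contributes +37 488 533 mm⁴
Total I = 87 171 567 mm⁴.
Radius of gyration: k = √(I/A) = √(87 171 567 / 4 940) = 132.84 mm.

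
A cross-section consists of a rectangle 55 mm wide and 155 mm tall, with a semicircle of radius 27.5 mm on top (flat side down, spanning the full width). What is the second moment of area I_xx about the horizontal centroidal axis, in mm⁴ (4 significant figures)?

I_xx ≈ 2.542 × 10⁷ mm⁴

Split into non-overlapping primitives; take the origin at the lower-left of the bounding box.
Rectangular body: 55 × 155, A = 8 525 mm², y = 77.5 mm, Ī = 17 067 760 mm⁴.
Semicircular cap: semicircle r = 27.5, A = 1187.91 mm², y = 166.671 mm, Ī = 62771.5 mm⁴.
Centroid: ȳ = ΣA·y / ΣA = 88.4059 mm.
Transfer each piece to the horizontal centroidal axis using Ī + A·d² with d = y − 88.4059:
  rectangular body: d = -10.9059 mm → contributes +18 081 710 mm⁴
  semicircular cap: d = 78.2655 mm → contributes +7 339 324 mm⁴
Total I = 25 421 035 mm⁴.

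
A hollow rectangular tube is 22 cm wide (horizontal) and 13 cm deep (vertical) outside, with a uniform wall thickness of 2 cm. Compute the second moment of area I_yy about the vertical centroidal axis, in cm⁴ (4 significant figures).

I_yy ≈ 7161 cm⁴

Split into non-overlapping primitives; take the origin at the lower-left of the bounding box.
Outer rectangle: 22 × 13, A = 286 cm², x = 11 cm, Ī = 11535.3 cm⁴.
Inner void (subtracted): 18 × 9, A = 162 cm², x = 11 cm, Ī = 4 374 cm⁴.
By symmetry the centroid is at mid-width, x̄ = 11 cm.
All pieces are centred on the vertical centroidal axis, so I = ΣĪ (holes subtracted) = 7161.33 cm⁴.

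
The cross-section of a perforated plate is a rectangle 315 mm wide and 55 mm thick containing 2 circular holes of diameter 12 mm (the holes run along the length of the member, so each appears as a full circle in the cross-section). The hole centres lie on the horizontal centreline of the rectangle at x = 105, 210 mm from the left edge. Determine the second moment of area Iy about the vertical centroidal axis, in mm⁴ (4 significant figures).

Iy ≈ 1.426 × 10⁸ mm⁴

Treat the section as a set of non-overlapping primitives; coordinates are from the bounding-box lower-left.
Plate: 315 × 55, A = 17 325 mm², x = 157.5 mm, Ī = 143 256 094 mm⁴.
Hole 1 (subtracted): ⌀12, A = 113.097 mm², x = 105 mm, Ī = 1017.88 mm⁴.
Hole 2 (subtracted): ⌀12, A = 113.097 mm², x = 210 mm, Ī = 1017.88 mm⁴.
By symmetry the centroid is at mid-width, x̄ = 157.5 mm.
Transfer each piece to the vertical centroidal axis using Ī + A·d² with d = x − 157.5:
  plate: d = 0 mm → contributes +143 256 094 mm⁴
  hole 1: d = -52.5 mm → contributes −312 742 mm⁴
  hole 2: d = 52.5 mm → contributes −312 742 mm⁴
Total I = 142 630 609 mm⁴.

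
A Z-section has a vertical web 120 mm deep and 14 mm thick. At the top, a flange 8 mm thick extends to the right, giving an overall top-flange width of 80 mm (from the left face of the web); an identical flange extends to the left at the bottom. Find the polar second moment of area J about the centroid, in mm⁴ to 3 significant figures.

J ≈ 7.43 × 10⁶ mm⁴

Split into non-overlapping primitives; take the origin at the lower-left of the bounding box.
Web: 14 × 120, A = 1 680 mm², y = 60 mm, Ī = 2 016 000 mm⁴.
Top flange (beyond web): 66 × 8, A = 528 mm², y = 116 mm, Ī = 2 816 mm⁴.
Bottom flange (beyond web): 66 × 8, A = 528 mm², y = 4 mm, Ī = 2 816 mm⁴.
Centroid: ȳ = ΣA·y / ΣA = 60 mm.
Transfer each piece to the centroidal x-axis using Ī + A·d² with d = y − 60:
  web: d = 0 mm → contributes +2 016 000 mm⁴
  top flange (beyond web): d = 56 mm → contributes +1 658 624 mm⁴
  bottom flange (beyond web): d = -56 mm → contributes +1 658 624 mm⁴
Total I = 5 333 248 mm⁴.
For the y-axis: x̄ = 73 mm.
Repeating about the centroidal y-axis gives I_y = 2 100 368 mm⁴.
Polar second moment: J = I_x + I_y = 7 433 616 mm⁴.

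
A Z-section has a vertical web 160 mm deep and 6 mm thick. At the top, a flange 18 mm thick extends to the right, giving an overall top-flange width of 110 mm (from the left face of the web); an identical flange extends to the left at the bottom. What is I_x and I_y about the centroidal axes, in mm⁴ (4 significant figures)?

I_x ≈ 2.102 × 10⁷ mm⁴, I_y ≈ 1.470 × 10⁷ mm⁴

Treat the section as a set of non-overlapping primitives; coordinates are from the bounding-box lower-left.
Web: 6 × 160, A = 960 mm², y = 80 mm, Ī = 2 048 000 mm⁴.
Top flange (beyond web): 104 × 18, A = 1 872 mm², y = 151 mm, Ī = 50 544 mm⁴.
Bottom flange (beyond web): 104 × 18, A = 1 872 mm², y = 9 mm, Ī = 50 544 mm⁴.
Centroid: ȳ = ΣA·y / ΣA = 80 mm.
Transfer each piece to the centroidal x-axis using Ī + A·d² with d = y − 80:
  web: d = 0 mm → contributes +2 048 000 mm⁴
  top flange (beyond web): d = 71 mm → contributes +9 487 296 mm⁴
  bottom flange (beyond web): d = -71 mm → contributes +9 487 296 mm⁴
Total I = 21 022 592 mm⁴.
For the y-axis: x̄ = 107 mm.
Repeating about the centroidal y-axis gives I_y = 14 703 072 mm⁴.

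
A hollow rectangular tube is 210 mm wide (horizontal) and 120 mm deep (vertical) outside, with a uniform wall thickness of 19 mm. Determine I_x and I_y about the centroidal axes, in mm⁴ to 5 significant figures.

Break the section into simple shapes (no overlaps), measuring from the bottom-left corner of the bounding box.
Outer rectangle: 210 × 120, A = 25 200 mm², y = 60 mm, Ī = 30 240 000 mm⁴.
Inner void (subtracted): 172 × 82, A = 14 104 mm², y = 60 mm, Ī = 7 902 941 mm⁴.
By symmetry the centroid is at mid-height, ȳ = 60 mm.
All pieces are centred on the centroidal x-axis, so I = ΣĪ (holes subtracted) = 22 337 059 mm⁴.
Repeating about the centroidal y-axis gives I_y = 57 838 939 mm⁴.

I_x ≈ 2.2337 × 10⁷ mm⁴, I_y ≈ 5.7839 × 10⁷ mm⁴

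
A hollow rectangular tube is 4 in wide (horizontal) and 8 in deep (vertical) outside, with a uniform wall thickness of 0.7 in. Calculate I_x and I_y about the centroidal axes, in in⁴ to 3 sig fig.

I_x ≈ 108 in⁴, I_y ≈ 33.0 in⁴

Decompose the section into non-overlapping parts with the origin at the bottom-left of its bounding rectangle.
Outer rectangle: 4 × 8, A = 32 in², y = 4 in, Ī = 170.67 in⁴.
Inner void (subtracted): 2.6 × 6.6, A = 17.16 in², y = 4 in, Ī = 62.291 in⁴.
By symmetry the centroid is at mid-height, ȳ = 4 in.
All pieces are centred on the centroidal x-axis, so I = ΣĪ (holes subtracted) = 108.38 in⁴.
Repeating about the centroidal y-axis gives I_y = 33 in⁴.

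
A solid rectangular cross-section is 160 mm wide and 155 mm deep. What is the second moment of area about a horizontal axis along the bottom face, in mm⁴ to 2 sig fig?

I_base ≈ 2.0 × 10⁸ mm⁴

The section: 160 × 155, A = 24 800 mm², y = 77.5 mm, Ī = 49 651 667 mm⁴.
Transfer it to the bottom edge using Ī + A·d² with d = y − 0:
  the section: d = 77.5 mm → contributes +198 606 667 mm⁴
Total I = 198 606 667 mm⁴.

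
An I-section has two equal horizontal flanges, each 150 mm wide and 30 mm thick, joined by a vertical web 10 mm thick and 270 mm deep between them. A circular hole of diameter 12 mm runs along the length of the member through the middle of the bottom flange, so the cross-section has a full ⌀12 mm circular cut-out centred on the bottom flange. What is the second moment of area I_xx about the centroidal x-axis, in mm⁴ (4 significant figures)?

I_xx ≈ 2.170 × 10⁸ mm⁴

Treat the section as a set of non-overlapping primitives; coordinates are from the bounding-box lower-left.
Bottom flange: 150 × 30, A = 4 500 mm², y = 15 mm, Ī = 337 500 mm⁴.
Web: 10 × 270, A = 2 700 mm², y = 165 mm, Ī = 16 402 500 mm⁴.
Top flange: 150 × 30, A = 4 500 mm², y = 315 mm, Ī = 337 500 mm⁴.
Hole (subtracted): ⌀12, A = 113.097 mm², y = 15 mm, Ī = 1017.88 mm⁴.
Centroid: ȳ = ΣA·y / ΣA = 166.464 mm.
Transfer each piece to the centroidal x-axis using Ī + A·d² with d = y − 166.464:
  bottom flange: d = -151.464 mm → contributes +103 573 707 mm⁴
  web: d = -1.46412 mm → contributes +16 408 288 mm⁴
  top flange: d = 148.536 mm → contributes +99 620 586 mm⁴
  hole: d = -151.464 mm → contributes −2 595 627 mm⁴
Total I = 217 006 954 mm⁴.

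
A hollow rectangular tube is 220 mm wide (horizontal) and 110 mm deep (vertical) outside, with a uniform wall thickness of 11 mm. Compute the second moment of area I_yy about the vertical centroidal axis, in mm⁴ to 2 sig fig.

I_yy ≈ 4.1 × 10⁷ mm⁴

Split into non-overlapping primitives; take the origin at the lower-left of the bounding box.
Outer rectangle: 220 × 110, A = 24 200 mm², x = 110 mm, Ī = 97 606 667 mm⁴.
Inner void (subtracted): 198 × 88, A = 17 424 mm², x = 110 mm, Ī = 56 924 208 mm⁴.
By symmetry the centroid is at mid-width, x̄ = 110 mm.
All pieces are centred on the vertical centroidal axis, so I = ΣĪ (holes subtracted) = 40 682 459 mm⁴.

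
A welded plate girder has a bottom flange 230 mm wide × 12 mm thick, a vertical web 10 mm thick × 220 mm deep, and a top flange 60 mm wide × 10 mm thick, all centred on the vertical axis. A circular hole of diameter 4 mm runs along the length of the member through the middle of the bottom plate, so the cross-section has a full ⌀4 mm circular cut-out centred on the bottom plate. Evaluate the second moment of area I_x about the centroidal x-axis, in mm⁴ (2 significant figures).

Break the section into simple shapes (no overlaps), measuring from the bottom-left corner of the bounding box.
Bottom plate: 230 × 12, A = 2 760 mm², y = 6 mm, Ī = 33 120 mm⁴.
Web plate: 10 × 220, A = 2 200 mm², y = 122 mm, Ī = 8 873 333 mm⁴.
Top plate: 60 × 10, A = 600 mm², y = 237 mm, Ī = 5 000 mm⁴.
Hole (subtracted): ⌀4, A = 12.57 mm², y = 6 mm, Ī = 12.57 mm⁴.
Centroid: ȳ = ΣA·y / ΣA = 76.99 mm.
Transfer each piece to the centroidal x-axis using Ī + A·d² with d = y − 76.99:
  bottom plate: d = -70.99 mm → contributes +13 941 491 mm⁴
  web plate: d = 45.01 mm → contributes +13 330 753 mm⁴
  top plate: d = 160 mm → contributes +15 367 346 mm⁴
  hole: d = -70.99 mm → contributes −63 338 mm⁴
Total I = 42 576 253 mm⁴.

I_x ≈ 4.3 × 10⁷ mm⁴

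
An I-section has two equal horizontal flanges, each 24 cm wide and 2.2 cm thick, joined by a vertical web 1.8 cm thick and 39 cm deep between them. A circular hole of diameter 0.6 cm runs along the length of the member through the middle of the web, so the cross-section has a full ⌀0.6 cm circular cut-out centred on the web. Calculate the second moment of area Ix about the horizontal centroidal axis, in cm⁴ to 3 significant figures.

Ix ≈ 5.38 × 10⁴ cm⁴

Break the section into simple shapes (no overlaps), measuring from the bottom-left corner of the bounding box.
Bottom flange: 24 × 2.2, A = 52.8 cm², y = 1.1 cm, Ī = 21.296 cm⁴.
Web: 1.8 × 39, A = 70.2 cm², y = 21.7 cm, Ī = 8897.9 cm⁴.
Top flange: 24 × 2.2, A = 52.8 cm², y = 42.3 cm, Ī = 21.296 cm⁴.
Hole (subtracted): ⌀0.6, A = 0.28274 cm², y = 21.7 cm, Ī = 0.0063617 cm⁴.
By symmetry the centroid is at mid-height, ȳ = 21.7 cm.
Transfer each piece to the horizontal centroidal axis using Ī + A·d² with d = y − 21.7:
  bottom flange: d = -20.6 cm → contributes +22 428 cm⁴
  web: d = 0 cm → contributes +8897.9 cm⁴
  top flange: d = 20.6 cm → contributes +22 428 cm⁴
  hole: d = 0 cm → contributes −0.0063617 cm⁴
Total I = 53 753 cm⁴.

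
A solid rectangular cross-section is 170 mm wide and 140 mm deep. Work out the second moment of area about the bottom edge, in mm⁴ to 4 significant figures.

The section: 170 × 140, A = 23 800 mm², y = 70 mm, Ī = 38 873 333 mm⁴.
Transfer it to the bottom edge using Ī + A·d² with d = y − 0:
  the section: d = 70 mm → contributes +155 493 333 mm⁴
Total I = 155 493 333 mm⁴.

I_base ≈ 1.555 × 10⁸ mm⁴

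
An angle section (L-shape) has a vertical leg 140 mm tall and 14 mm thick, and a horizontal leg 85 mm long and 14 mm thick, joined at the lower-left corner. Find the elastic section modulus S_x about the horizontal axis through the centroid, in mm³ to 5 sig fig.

S_x ≈ 6.3983 × 10⁴ mm³

Split into non-overlapping primitives; take the origin at the lower-left of the bounding box.
Vertical leg: 14 × 140, A = 1 960 mm², y = 70 mm, Ī = 3 201 333 mm⁴.
Horizontal leg (remainder): 71 × 14, A = 994 mm², y = 7 mm, Ī = 16235.33 mm⁴.
Centroid: ȳ = ΣA·y / ΣA = 48.80095 mm.
Transfer each piece to the horizontal axis through the centroid using Ī + A·d² with d = y − 48.80095:
  vertical leg: d = 21.19905 mm → contributes +4 082 157 mm⁴
  horizontal leg (remainder): d = -41.80095 mm → contributes +1 753 071 mm⁴
Total I = 5 835 228 mm⁴.
Extreme fibre distance c = 91.19905 mm; S = I/c = 63983.42 mm³.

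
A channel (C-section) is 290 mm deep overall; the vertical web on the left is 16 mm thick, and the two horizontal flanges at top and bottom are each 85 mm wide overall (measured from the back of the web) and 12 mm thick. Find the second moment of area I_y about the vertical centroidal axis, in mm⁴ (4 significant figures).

I_y ≈ 2.960 × 10⁶ mm⁴

Treat the section as a set of non-overlapping primitives; coordinates are from the bounding-box lower-left.
Web: 16 × 290, A = 4 640 mm², x = 8 mm, Ī = 98986.7 mm⁴.
Top flange (beyond web): 69 × 12, A = 828 mm², x = 50.5 mm, Ī = 328 509 mm⁴.
Bottom flange (beyond web): 69 × 12, A = 828 mm², x = 50.5 mm, Ī = 328 509 mm⁴.
Centroid: x̄ = ΣA·x / ΣA = 19.1785 mm.
Transfer each piece to the vertical centroidal axis using Ī + A·d² with d = x − 19.1785:
  web: d = -11.1785 mm → contributes +678 798 mm⁴
  top flange (beyond web): d = 31.3215 mm → contributes +1 140 806 mm⁴
  bottom flange (beyond web): d = 31.3215 mm → contributes +1 140 806 mm⁴
Total I = 2 960 410 mm⁴.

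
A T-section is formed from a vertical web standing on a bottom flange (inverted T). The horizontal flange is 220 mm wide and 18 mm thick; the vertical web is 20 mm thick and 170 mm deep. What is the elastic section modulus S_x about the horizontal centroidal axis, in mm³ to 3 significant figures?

S_x ≈ 1.80 × 10⁵ mm³

Split into non-overlapping primitives; take the origin at the lower-left of the bounding box.
Flange: 220 × 18, A = 3 960 mm², y = 9 mm, Ī = 106 920 mm⁴.
Web: 20 × 170, A = 3 400 mm², y = 103 mm, Ī = 8 188 333 mm⁴.
Centroid: ȳ = ΣA·y / ΣA = 52.424 mm.
Transfer each piece to the horizontal centroidal axis using Ī + A·d² with d = y − 52.424:
  flange: d = -43.424 mm → contributes +7 574 039 mm⁴
  web: d = 50.576 mm → contributes +16 885 331 mm⁴
Total I = 24 459 371 mm⁴.
Extreme fibre distance c = 135.58 mm; S = I/c = 180 411 mm³.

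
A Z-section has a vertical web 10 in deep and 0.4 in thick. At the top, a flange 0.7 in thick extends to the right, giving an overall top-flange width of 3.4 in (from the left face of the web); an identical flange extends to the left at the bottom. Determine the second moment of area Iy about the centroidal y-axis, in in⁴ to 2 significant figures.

Break the section into simple shapes (no overlaps), measuring from the bottom-left corner of the bounding box.
Web: 0.4 × 10, A = 4 in², x = 3.2 in, Ī = 0.05333 in⁴.
Top flange (beyond web): 3 × 0.7, A = 2.1 in², x = 4.9 in, Ī = 1.575 in⁴.
Bottom flange (beyond web): 3 × 0.7, A = 2.1 in², x = 1.5 in, Ī = 1.575 in⁴.
Centroid: x̄ = ΣA·x / ΣA = 3.2 in.
Transfer each piece to the centroidal y-axis using Ī + A·d² with d = x − 3.2:
  web: d = 0 in → contributes +0.05333 in⁴
  top flange (beyond web): d = 1.7 in → contributes +7.644 in⁴
  bottom flange (beyond web): d = -1.7 in → contributes +7.644 in⁴
Total I = 15.34 in⁴.

Iy ≈ 15 in⁴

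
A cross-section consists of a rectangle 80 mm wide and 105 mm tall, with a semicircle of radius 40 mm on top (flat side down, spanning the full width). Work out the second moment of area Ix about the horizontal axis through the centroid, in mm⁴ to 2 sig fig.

Ix ≈ 1.7 × 10⁷ mm⁴

Break the section into simple shapes (no overlaps), measuring from the bottom-left corner of the bounding box.
Rectangular body: 80 × 105, A = 8 400 mm², y = 52.5 mm, Ī = 7 717 500 mm⁴.
Semicircular cap: semicircle r = 40, A = 2 513 mm², y = 122 mm, Ī = 280 978 mm⁴.
Centroid: ȳ = ΣA·y / ΣA = 68.5 mm.
Transfer each piece to the horizontal axis through the centroid using Ī + A·d² with d = y − 68.5:
  rectangular body: d = -16 mm → contributes +9 867 929 mm⁴
  semicircular cap: d = 53.48 mm → contributes +7 468 257 mm⁴
Total I = 17 336 186 mm⁴.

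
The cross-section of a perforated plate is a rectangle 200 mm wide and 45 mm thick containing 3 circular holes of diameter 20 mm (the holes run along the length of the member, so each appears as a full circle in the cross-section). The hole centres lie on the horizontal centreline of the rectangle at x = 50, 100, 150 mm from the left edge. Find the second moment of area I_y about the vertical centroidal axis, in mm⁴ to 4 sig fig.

I_y ≈ 2.841 × 10⁷ mm⁴

Treat the section as a set of non-overlapping primitives; coordinates are from the bounding-box lower-left.
Plate: 200 × 45, A = 9 000 mm², x = 100 mm, Ī = 30 000 000 mm⁴.
Hole 1 (subtracted): ⌀20, A = 314.159 mm², x = 50 mm, Ī = 7853.98 mm⁴.
Hole 2 (subtracted): ⌀20, A = 314.159 mm², x = 100 mm, Ī = 7853.98 mm⁴.
Hole 3 (subtracted): ⌀20, A = 314.159 mm², x = 150 mm, Ī = 7853.98 mm⁴.
By symmetry the centroid is at mid-width, x̄ = 100 mm.
Transfer each piece to the vertical centroidal axis using Ī + A·d² with d = x − 100:
  plate: d = 0 mm → contributes +30 000 000 mm⁴
  hole 1: d = -50 mm → contributes −793 252 mm⁴
  hole 2: d = 0 mm → contributes −7853.98 mm⁴
  hole 3: d = 50 mm → contributes −793 252 mm⁴
Total I = 28 405 642 mm⁴.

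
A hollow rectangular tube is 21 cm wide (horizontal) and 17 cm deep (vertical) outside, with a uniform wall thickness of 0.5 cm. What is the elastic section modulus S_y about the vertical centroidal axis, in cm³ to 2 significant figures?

Treat the section as a set of non-overlapping primitives; coordinates are from the bounding-box lower-left.
Outer rectangle: 21 × 17, A = 357 cm², x = 10.5 cm, Ī = 13 120 cm⁴.
Inner void (subtracted): 20 × 16, A = 320 cm², x = 10.5 cm, Ī = 10 667 cm⁴.
By symmetry the centroid is at mid-width, x̄ = 10.5 cm.
All pieces are centred on the vertical centroidal axis, so I = ΣĪ (holes subtracted) = 2 453 cm⁴.
Extreme fibre distance c = 10.5 cm; S = I/c = 233.6 cm³.

S_y ≈ 230 cm³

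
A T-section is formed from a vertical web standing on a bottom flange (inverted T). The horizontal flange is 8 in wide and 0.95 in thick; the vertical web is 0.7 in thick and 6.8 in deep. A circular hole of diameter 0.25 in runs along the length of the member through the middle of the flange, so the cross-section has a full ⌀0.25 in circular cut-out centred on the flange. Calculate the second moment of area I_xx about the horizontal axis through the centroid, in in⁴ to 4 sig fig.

I_xx ≈ 62.75 in⁴

Treat the section as a set of non-overlapping primitives; coordinates are from the bounding-box lower-left.
Flange: 8 × 0.95, A = 7.6 in², y = 0.475 in, Ī = 0.571583 in⁴.
Web: 0.7 × 6.8, A = 4.76 in², y = 4.35 in, Ī = 18.3419 in⁴.
Hole (subtracted): ⌀0.25, A = 0.0490874 in², y = 0.475 in, Ī = 0.000191748 in⁴.
Centroid: ȳ = ΣA·y / ΣA = 1.97326 in.
Transfer each piece to the horizontal axis through the centroid using Ī + A·d² with d = y − 1.97326:
  flange: d = -1.49826 in → contributes +17.632 in⁴
  web: d = 2.37674 in → contributes +45.2305 in⁴
  hole: d = -1.49826 in → contributes −0.110383 in⁴
Total I = 62.7521 in⁴.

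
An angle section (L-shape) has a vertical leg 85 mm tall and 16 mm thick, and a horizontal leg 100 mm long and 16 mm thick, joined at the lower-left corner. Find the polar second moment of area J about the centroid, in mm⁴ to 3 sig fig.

J ≈ 4.16 × 10⁶ mm⁴

Treat the section as a set of non-overlapping primitives; coordinates are from the bounding-box lower-left.
Vertical leg: 16 × 85, A = 1 360 mm², y = 42.5 mm, Ī = 818 833 mm⁴.
Horizontal leg (remainder): 84 × 16, A = 1 344 mm², y = 8 mm, Ī = 28 672 mm⁴.
Centroid: ȳ = ΣA·y / ΣA = 25.352 mm.
Transfer each piece to the centroidal x-axis using Ī + A·d² with d = y − 25.352:
  vertical leg: d = 17.148 mm → contributes +1 218 743 mm⁴
  horizontal leg (remainder): d = -17.352 mm → contributes +433 343 mm⁴
Total I = 1 652 086 mm⁴.
For the y-axis: x̄ = 32.852 mm.
Repeating about the centroidal y-axis gives I_y = 2 509 226 mm⁴.
Polar second moment: J = I_x + I_y = 4 161 312 mm⁴.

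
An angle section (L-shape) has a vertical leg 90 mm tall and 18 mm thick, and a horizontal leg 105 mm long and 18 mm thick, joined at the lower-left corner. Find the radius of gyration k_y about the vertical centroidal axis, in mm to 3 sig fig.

k_y ≈ 31.8 mm

Split into non-overlapping primitives; take the origin at the lower-left of the bounding box.
Vertical leg: 18 × 90, A = 1 620 mm², x = 9 mm, Ī = 43 740 mm⁴.
Horizontal leg (remainder): 87 × 18, A = 1 566 mm², x = 61.5 mm, Ī = 987 755 mm⁴.
Centroid: x̄ = ΣA·x / ΣA = 34.805 mm.
Transfer each piece to the vertical centroidal axis using Ī + A·d² with d = x − 34.805:
  vertical leg: d = -25.805 mm → contributes +1 122 502 mm⁴
  horizontal leg (remainder): d = 26.695 mm → contributes +2 103 715 mm⁴
Total I = 3 226 217 mm⁴.
Radius of gyration: k = √(I/A) = √(3 226 217 / 3 186) = 31.822 mm.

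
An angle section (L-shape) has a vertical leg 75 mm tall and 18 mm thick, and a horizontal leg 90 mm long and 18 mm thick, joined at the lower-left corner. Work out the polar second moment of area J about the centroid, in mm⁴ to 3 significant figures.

Treat the section as a set of non-overlapping primitives; coordinates are from the bounding-box lower-left.
Vertical leg: 18 × 75, A = 1 350 mm², y = 37.5 mm, Ī = 632 813 mm⁴.
Horizontal leg (remainder): 72 × 18, A = 1 296 mm², y = 9 mm, Ī = 34 992 mm⁴.
Centroid: ȳ = ΣA·y / ΣA = 23.541 mm.
Transfer each piece to the centroidal x-axis using Ī + A·d² with d = y − 23.541:
  vertical leg: d = 13.959 mm → contributes +895 872 mm⁴
  horizontal leg (remainder): d = -14.541 mm → contributes +309 012 mm⁴
Total I = 1 204 884 mm⁴.
For the y-axis: x̄ = 31.041 mm.
Repeating about the centroidal y-axis gives I_y = 1 935 302 mm⁴.
Polar second moment: J = I_x + I_y = 3 140 186 mm⁴.

J ≈ 3.14 × 10⁶ mm⁴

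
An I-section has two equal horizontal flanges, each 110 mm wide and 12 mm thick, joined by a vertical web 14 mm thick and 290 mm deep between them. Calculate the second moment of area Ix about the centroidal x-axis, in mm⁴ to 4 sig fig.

Split into non-overlapping primitives; take the origin at the lower-left of the bounding box.
Bottom flange: 110 × 12, A = 1 320 mm², y = 6 mm, Ī = 15 840 mm⁴.
Web: 14 × 290, A = 4 060 mm², y = 157 mm, Ī = 28 453 833 mm⁴.
Top flange: 110 × 12, A = 1 320 mm², y = 308 mm, Ī = 15 840 mm⁴.
By symmetry the centroid is at mid-height, ȳ = 157 mm.
Transfer each piece to the centroidal x-axis using Ī + A·d² with d = y − 157:
  bottom flange: d = -151 mm → contributes +30 113 160 mm⁴
  web: d = 0 mm → contributes +28 453 833 mm⁴
  top flange: d = 151 mm → contributes +30 113 160 mm⁴
Total I = 88 680 153 mm⁴.

Ix ≈ 8.868 × 10⁷ mm⁴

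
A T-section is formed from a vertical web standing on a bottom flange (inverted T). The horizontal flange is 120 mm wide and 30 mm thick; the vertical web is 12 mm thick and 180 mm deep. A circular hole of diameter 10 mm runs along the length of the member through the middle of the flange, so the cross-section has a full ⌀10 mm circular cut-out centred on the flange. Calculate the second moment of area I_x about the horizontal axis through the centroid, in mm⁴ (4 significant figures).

Split into non-overlapping primitives; take the origin at the lower-left of the bounding box.
Flange: 120 × 30, A = 3 600 mm², y = 15 mm, Ī = 270 000 mm⁴.
Web: 12 × 180, A = 2 160 mm², y = 120 mm, Ī = 5 832 000 mm⁴.
Hole (subtracted): ⌀10, A = 78.5398 mm², y = 15 mm, Ī = 490.874 mm⁴.
Centroid: ȳ = ΣA·y / ΣA = 54.9193 mm.
Transfer each piece to the horizontal axis through the centroid using Ī + A·d² with d = y − 54.9193:
  flange: d = -39.9193 mm → contributes +6 006 786 mm⁴
  web: d = 65.0807 mm → contributes +14 980 670 mm⁴
  hole: d = -39.9193 mm → contributes −125 648 mm⁴
Total I = 20 861 808 mm⁴.

I_x ≈ 2.086 × 10⁷ mm⁴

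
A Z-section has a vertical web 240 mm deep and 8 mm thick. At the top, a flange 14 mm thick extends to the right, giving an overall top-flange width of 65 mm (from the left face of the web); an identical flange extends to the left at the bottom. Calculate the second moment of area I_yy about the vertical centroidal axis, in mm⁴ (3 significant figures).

I_yy ≈ 2.13 × 10⁶ mm⁴

Split into non-overlapping primitives; take the origin at the lower-left of the bounding box.
Web: 8 × 240, A = 1 920 mm², x = 61 mm, Ī = 10 240 mm⁴.
Top flange (beyond web): 57 × 14, A = 798 mm², x = 93.5 mm, Ī = 216 059 mm⁴.
Bottom flange (beyond web): 57 × 14, A = 798 mm², x = 28.5 mm, Ī = 216 059 mm⁴.
Centroid: x̄ = ΣA·x / ΣA = 61 mm.
Transfer each piece to the vertical centroidal axis using Ī + A·d² with d = x − 61:
  web: d = 0 mm → contributes +10 240 mm⁴
  top flange (beyond web): d = 32.5 mm → contributes +1 058 946 mm⁴
  bottom flange (beyond web): d = -32.5 mm → contributes +1 058 946 mm⁴
Total I = 2 128 132 mm⁴.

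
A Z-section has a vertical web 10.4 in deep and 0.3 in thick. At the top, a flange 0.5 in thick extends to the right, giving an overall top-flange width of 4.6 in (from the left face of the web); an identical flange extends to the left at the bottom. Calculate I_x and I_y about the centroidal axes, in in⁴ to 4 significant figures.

I_x ≈ 133.6 in⁴, I_y ≈ 29.40 in⁴

Treat the section as a set of non-overlapping primitives; coordinates are from the bounding-box lower-left.
Web: 0.3 × 10.4, A = 3.12 in², y = 5.2 in, Ī = 28.1216 in⁴.
Top flange (beyond web): 4.3 × 0.5, A = 2.15 in², y = 10.15 in, Ī = 0.0447917 in⁴.
Bottom flange (beyond web): 4.3 × 0.5, A = 2.15 in², y = 0.25 in, Ī = 0.0447917 in⁴.
Centroid: ȳ = ΣA·y / ΣA = 5.2 in.
Transfer each piece to the centroidal x-axis using Ī + A·d² with d = y − 5.2:
  web: d = 0 in → contributes +28.1216 in⁴
  top flange (beyond web): d = 4.95 in → contributes +52.7252 in⁴
  bottom flange (beyond web): d = -4.95 in → contributes +52.7252 in⁴
Total I = 133.572 in⁴.
For the y-axis: x̄ = 4.45 in.
Repeating about the centroidal y-axis gives I_y = 29.396 in⁴.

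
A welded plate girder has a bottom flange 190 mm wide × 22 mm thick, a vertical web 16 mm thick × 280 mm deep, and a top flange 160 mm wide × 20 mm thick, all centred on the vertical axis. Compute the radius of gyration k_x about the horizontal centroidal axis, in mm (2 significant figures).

Decompose the section into non-overlapping parts with the origin at the bottom-left of its bounding rectangle.
Bottom plate: 190 × 22, A = 4 180 mm², y = 11 mm, Ī = 168 593 mm⁴.
Web plate: 16 × 280, A = 4 480 mm², y = 162 mm, Ī = 29 269 333 mm⁴.
Top plate: 160 × 20, A = 3 200 mm², y = 312 mm, Ī = 106 667 mm⁴.
Centroid: ȳ = ΣA·y / ΣA = 149.3 mm.
Transfer each piece to the horizontal centroidal axis using Ī + A·d² with d = y − 149.3:
  bottom plate: d = -138.3 mm → contributes +80 064 605 mm⁴
  web plate: d = 12.75 mm → contributes +29 997 276 mm⁴
  top plate: d = 162.7 mm → contributes +84 863 793 mm⁴
Total I = 194 925 674 mm⁴.
Radius of gyration: k = √(I/A) = √(194 925 674 / 11 860) = 128.2 mm.

k_x ≈ 130 mm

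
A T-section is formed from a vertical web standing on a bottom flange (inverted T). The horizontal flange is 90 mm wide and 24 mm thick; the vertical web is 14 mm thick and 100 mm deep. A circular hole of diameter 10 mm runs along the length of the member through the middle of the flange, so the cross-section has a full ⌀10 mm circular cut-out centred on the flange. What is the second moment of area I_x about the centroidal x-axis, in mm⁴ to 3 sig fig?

Treat the section as a set of non-overlapping primitives; coordinates are from the bounding-box lower-left.
Flange: 90 × 24, A = 2 160 mm², y = 12 mm, Ī = 103 680 mm⁴.
Web: 14 × 100, A = 1 400 mm², y = 74 mm, Ī = 1 166 667 mm⁴.
Hole (subtracted): ⌀10, A = 78.54 mm², y = 12 mm, Ī = 490.87 mm⁴.
Centroid: ȳ = ΣA·y / ΣA = 36.932 mm.
Transfer each piece to the centroidal x-axis using Ī + A·d² with d = y − 36.932:
  flange: d = -24.932 mm → contributes +1 446 353 mm⁴
  web: d = 37.068 mm → contributes +3 090 311 mm⁴
  hole: d = -24.932 mm → contributes −49 312 mm⁴
Total I = 4 487 352 mm⁴.

I_x ≈ 4.49 × 10⁶ mm⁴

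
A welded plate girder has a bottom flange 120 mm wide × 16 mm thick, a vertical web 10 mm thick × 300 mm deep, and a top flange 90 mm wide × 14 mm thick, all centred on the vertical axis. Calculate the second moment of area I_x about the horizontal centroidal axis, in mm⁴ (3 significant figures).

I_x ≈ 9.97 × 10⁷ mm⁴

Split into non-overlapping primitives; take the origin at the lower-left of the bounding box.
Bottom plate: 120 × 16, A = 1 920 mm², y = 8 mm, Ī = 40 960 mm⁴.
Web plate: 10 × 300, A = 3 000 mm², y = 166 mm, Ī = 22 500 000 mm⁴.
Top plate: 90 × 14, A = 1 260 mm², y = 323 mm, Ī = 20 580 mm⁴.
Centroid: ȳ = ΣA·y / ΣA = 148.92 mm.
Transfer each piece to the horizontal centroidal axis using Ī + A·d² with d = y − 148.92:
  bottom plate: d = -140.92 mm → contributes +38 170 438 mm⁴
  web plate: d = 17.078 mm → contributes +23 374 940 mm⁴
  top plate: d = 174.08 mm → contributes +38 202 404 mm⁴
Total I = 99 747 783 mm⁴.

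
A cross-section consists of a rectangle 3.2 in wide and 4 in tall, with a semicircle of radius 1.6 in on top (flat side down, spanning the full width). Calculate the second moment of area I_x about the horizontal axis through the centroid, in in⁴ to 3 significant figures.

Split into non-overlapping primitives; take the origin at the lower-left of the bounding box.
Rectangular body: 3.2 × 4, A = 12.8 in², y = 2 in, Ī = 17.067 in⁴.
Semicircular cap: semicircle r = 1.6, A = 4.0212 in², y = 4.6791 in, Ī = 0.7193 in⁴.
Centroid: ȳ = ΣA·y / ΣA = 2.6404 in.
Transfer each piece to the horizontal axis through the centroid using Ī + A·d² with d = y − 2.6404:
  rectangular body: d = -0.64045 in → contributes +22.317 in⁴
  semicircular cap: d = 2.0386 in → contributes +17.431 in⁴
Total I = 39.748 in⁴.

I_x ≈ 39.7 in⁴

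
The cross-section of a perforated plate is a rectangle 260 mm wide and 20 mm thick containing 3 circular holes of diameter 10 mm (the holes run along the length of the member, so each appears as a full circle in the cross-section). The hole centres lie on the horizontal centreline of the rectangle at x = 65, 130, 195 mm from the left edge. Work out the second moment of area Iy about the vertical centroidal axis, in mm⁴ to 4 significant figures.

Decompose the section into non-overlapping parts with the origin at the bottom-left of its bounding rectangle.
Plate: 260 × 20, A = 5 200 mm², x = 130 mm, Ī = 29 293 333 mm⁴.
Hole 1 (subtracted): ⌀10, A = 78.5398 mm², x = 65 mm, Ī = 490.874 mm⁴.
Hole 2 (subtracted): ⌀10, A = 78.5398 mm², x = 130 mm, Ī = 490.874 mm⁴.
Hole 3 (subtracted): ⌀10, A = 78.5398 mm², x = 195 mm, Ī = 490.874 mm⁴.
By symmetry the centroid is at mid-width, x̄ = 130 mm.
Transfer each piece to the vertical centroidal axis using Ī + A·d² with d = x − 130:
  plate: d = 0 mm → contributes +29 293 333 mm⁴
  hole 1: d = -65 mm → contributes −332 322 mm⁴
  hole 2: d = 0 mm → contributes −490.874 mm⁴
  hole 3: d = 65 mm → contributes −332 322 mm⁴
Total I = 28 628 199 mm⁴.

Iy ≈ 2.863 × 10⁷ mm⁴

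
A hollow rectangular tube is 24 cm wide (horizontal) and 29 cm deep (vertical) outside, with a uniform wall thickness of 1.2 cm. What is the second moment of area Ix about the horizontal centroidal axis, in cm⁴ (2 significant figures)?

Ix ≈ 1.5 × 10⁴ cm⁴

Treat the section as a set of non-overlapping primitives; coordinates are from the bounding-box lower-left.
Outer rectangle: 24 × 29, A = 696 cm², y = 14.5 cm, Ī = 48 778 cm⁴.
Inner void (subtracted): 21.6 × 26.6, A = 574.6 cm², y = 14.5 cm, Ī = 33 878 cm⁴.
By symmetry the centroid is at mid-height, ȳ = 14.5 cm.
All pieces are centred on the horizontal centroidal axis, so I = ΣĪ (holes subtracted) = 14 900 cm⁴.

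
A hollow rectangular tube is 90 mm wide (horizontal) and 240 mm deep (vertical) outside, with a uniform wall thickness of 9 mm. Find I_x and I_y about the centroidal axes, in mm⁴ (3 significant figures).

Break the section into simple shapes (no overlaps), measuring from the bottom-left corner of the bounding box.
Outer rectangle: 90 × 240, A = 21 600 mm², y = 120 mm, Ī = 103 680 000 mm⁴.
Inner void (subtracted): 72 × 222, A = 15 984 mm², y = 120 mm, Ī = 65 646 288 mm⁴.
By symmetry the centroid is at mid-height, ȳ = 120 mm.
All pieces are centred on the centroidal x-axis, so I = ΣĪ (holes subtracted) = 38 033 712 mm⁴.
Repeating about the centroidal y-axis gives I_y = 7 674 912 mm⁴.

I_x ≈ 3.80 × 10⁷ mm⁴, I_y ≈ 7.67 × 10⁶ mm⁴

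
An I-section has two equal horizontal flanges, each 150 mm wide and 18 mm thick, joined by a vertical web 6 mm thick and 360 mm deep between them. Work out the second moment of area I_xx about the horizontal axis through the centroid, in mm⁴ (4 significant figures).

Split into non-overlapping primitives; take the origin at the lower-left of the bounding box.
Bottom flange: 150 × 18, A = 2 700 mm², y = 9 mm, Ī = 72 900 mm⁴.
Web: 6 × 360, A = 2 160 mm², y = 198 mm, Ī = 23 328 000 mm⁴.
Top flange: 150 × 18, A = 2 700 mm², y = 387 mm, Ī = 72 900 mm⁴.
By symmetry the centroid is at mid-height, ȳ = 198 mm.
Transfer each piece to the horizontal axis through the centroid using Ī + A·d² with d = y − 198:
  bottom flange: d = -189 mm → contributes +96 519 600 mm⁴
  web: d = 0 mm → contributes +23 328 000 mm⁴
  top flange: d = 189 mm → contributes +96 519 600 mm⁴
Total I = 216 367 200 mm⁴.

I_xx ≈ 2.164 × 10⁸ mm⁴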